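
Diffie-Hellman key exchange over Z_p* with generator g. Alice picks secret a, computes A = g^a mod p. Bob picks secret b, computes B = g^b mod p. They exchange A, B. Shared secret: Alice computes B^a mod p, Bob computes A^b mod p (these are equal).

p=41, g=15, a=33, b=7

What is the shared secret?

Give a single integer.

Answer: 12

Derivation:
A = 15^33 mod 41  (bits of 33 = 100001)
  bit 0 = 1: r = r^2 * 15 mod 41 = 1^2 * 15 = 1*15 = 15
  bit 1 = 0: r = r^2 mod 41 = 15^2 = 20
  bit 2 = 0: r = r^2 mod 41 = 20^2 = 31
  bit 3 = 0: r = r^2 mod 41 = 31^2 = 18
  bit 4 = 0: r = r^2 mod 41 = 18^2 = 37
  bit 5 = 1: r = r^2 * 15 mod 41 = 37^2 * 15 = 16*15 = 35
  -> A = 35
B = 15^7 mod 41  (bits of 7 = 111)
  bit 0 = 1: r = r^2 * 15 mod 41 = 1^2 * 15 = 1*15 = 15
  bit 1 = 1: r = r^2 * 15 mod 41 = 15^2 * 15 = 20*15 = 13
  bit 2 = 1: r = r^2 * 15 mod 41 = 13^2 * 15 = 5*15 = 34
  -> B = 34
s = B^a = 34^33 mod 41  (bits of 33 = 100001)
  bit 0 = 1: r = r^2 * 34 mod 41 = 1^2 * 34 = 1*34 = 34
  bit 1 = 0: r = r^2 mod 41 = 34^2 = 8
  bit 2 = 0: r = r^2 mod 41 = 8^2 = 23
  bit 3 = 0: r = r^2 mod 41 = 23^2 = 37
  bit 4 = 0: r = r^2 mod 41 = 37^2 = 16
  bit 5 = 1: r = r^2 * 34 mod 41 = 16^2 * 34 = 10*34 = 12
  -> s = B^a = 12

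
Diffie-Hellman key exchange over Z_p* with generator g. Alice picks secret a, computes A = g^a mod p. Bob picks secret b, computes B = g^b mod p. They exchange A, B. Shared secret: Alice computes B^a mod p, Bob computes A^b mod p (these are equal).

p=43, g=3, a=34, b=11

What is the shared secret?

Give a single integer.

Answer: 17

Derivation:
A = 3^34 mod 43  (bits of 34 = 100010)
  bit 0 = 1: r = r^2 * 3 mod 43 = 1^2 * 3 = 1*3 = 3
  bit 1 = 0: r = r^2 mod 43 = 3^2 = 9
  bit 2 = 0: r = r^2 mod 43 = 9^2 = 38
  bit 3 = 0: r = r^2 mod 43 = 38^2 = 25
  bit 4 = 1: r = r^2 * 3 mod 43 = 25^2 * 3 = 23*3 = 26
  bit 5 = 0: r = r^2 mod 43 = 26^2 = 31
  -> A = 31
B = 3^11 mod 43  (bits of 11 = 1011)
  bit 0 = 1: r = r^2 * 3 mod 43 = 1^2 * 3 = 1*3 = 3
  bit 1 = 0: r = r^2 mod 43 = 3^2 = 9
  bit 2 = 1: r = r^2 * 3 mod 43 = 9^2 * 3 = 38*3 = 28
  bit 3 = 1: r = r^2 * 3 mod 43 = 28^2 * 3 = 10*3 = 30
  -> B = 30
s = B^a = 30^34 mod 43  (bits of 34 = 100010)
  bit 0 = 1: r = r^2 * 30 mod 43 = 1^2 * 30 = 1*30 = 30
  bit 1 = 0: r = r^2 mod 43 = 30^2 = 40
  bit 2 = 0: r = r^2 mod 43 = 40^2 = 9
  bit 3 = 0: r = r^2 mod 43 = 9^2 = 38
  bit 4 = 1: r = r^2 * 30 mod 43 = 38^2 * 30 = 25*30 = 19
  bit 5 = 0: r = r^2 mod 43 = 19^2 = 17
  -> s = B^a = 17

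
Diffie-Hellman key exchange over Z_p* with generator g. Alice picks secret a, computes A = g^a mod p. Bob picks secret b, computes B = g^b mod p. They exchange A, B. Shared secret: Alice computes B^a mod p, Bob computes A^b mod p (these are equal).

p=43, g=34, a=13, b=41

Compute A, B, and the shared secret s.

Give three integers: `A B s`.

Answer: 28 19 20

Derivation:
A = 34^13 mod 43  (bits of 13 = 1101)
  bit 0 = 1: r = r^2 * 34 mod 43 = 1^2 * 34 = 1*34 = 34
  bit 1 = 1: r = r^2 * 34 mod 43 = 34^2 * 34 = 38*34 = 2
  bit 2 = 0: r = r^2 mod 43 = 2^2 = 4
  bit 3 = 1: r = r^2 * 34 mod 43 = 4^2 * 34 = 16*34 = 28
  -> A = 28
B = 34^41 mod 43  (bits of 41 = 101001)
  bit 0 = 1: r = r^2 * 34 mod 43 = 1^2 * 34 = 1*34 = 34
  bit 1 = 0: r = r^2 mod 43 = 34^2 = 38
  bit 2 = 1: r = r^2 * 34 mod 43 = 38^2 * 34 = 25*34 = 33
  bit 3 = 0: r = r^2 mod 43 = 33^2 = 14
  bit 4 = 0: r = r^2 mod 43 = 14^2 = 24
  bit 5 = 1: r = r^2 * 34 mod 43 = 24^2 * 34 = 17*34 = 19
  -> B = 19
s = B^a = 19^13 mod 43  (bits of 13 = 1101)
  bit 0 = 1: r = r^2 * 19 mod 43 = 1^2 * 19 = 1*19 = 19
  bit 1 = 1: r = r^2 * 19 mod 43 = 19^2 * 19 = 17*19 = 22
  bit 2 = 0: r = r^2 mod 43 = 22^2 = 11
  bit 3 = 1: r = r^2 * 19 mod 43 = 11^2 * 19 = 35*19 = 20
  -> s = B^a = 20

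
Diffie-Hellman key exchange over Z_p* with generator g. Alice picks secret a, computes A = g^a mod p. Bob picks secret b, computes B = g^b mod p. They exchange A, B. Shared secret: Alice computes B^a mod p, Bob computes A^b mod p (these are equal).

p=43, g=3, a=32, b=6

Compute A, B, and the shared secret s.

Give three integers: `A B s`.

Answer: 13 41 16

Derivation:
A = 3^32 mod 43  (bits of 32 = 100000)
  bit 0 = 1: r = r^2 * 3 mod 43 = 1^2 * 3 = 1*3 = 3
  bit 1 = 0: r = r^2 mod 43 = 3^2 = 9
  bit 2 = 0: r = r^2 mod 43 = 9^2 = 38
  bit 3 = 0: r = r^2 mod 43 = 38^2 = 25
  bit 4 = 0: r = r^2 mod 43 = 25^2 = 23
  bit 5 = 0: r = r^2 mod 43 = 23^2 = 13
  -> A = 13
B = 3^6 mod 43  (bits of 6 = 110)
  bit 0 = 1: r = r^2 * 3 mod 43 = 1^2 * 3 = 1*3 = 3
  bit 1 = 1: r = r^2 * 3 mod 43 = 3^2 * 3 = 9*3 = 27
  bit 2 = 0: r = r^2 mod 43 = 27^2 = 41
  -> B = 41
s = B^a = 41^32 mod 43  (bits of 32 = 100000)
  bit 0 = 1: r = r^2 * 41 mod 43 = 1^2 * 41 = 1*41 = 41
  bit 1 = 0: r = r^2 mod 43 = 41^2 = 4
  bit 2 = 0: r = r^2 mod 43 = 4^2 = 16
  bit 3 = 0: r = r^2 mod 43 = 16^2 = 41
  bit 4 = 0: r = r^2 mod 43 = 41^2 = 4
  bit 5 = 0: r = r^2 mod 43 = 4^2 = 16
  -> s = B^a = 16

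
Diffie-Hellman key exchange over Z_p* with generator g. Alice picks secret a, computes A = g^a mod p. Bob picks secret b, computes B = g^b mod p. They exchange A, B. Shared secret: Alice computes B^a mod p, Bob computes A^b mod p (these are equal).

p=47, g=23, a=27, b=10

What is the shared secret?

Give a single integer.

Answer: 17

Derivation:
A = 23^27 mod 47  (bits of 27 = 11011)
  bit 0 = 1: r = r^2 * 23 mod 47 = 1^2 * 23 = 1*23 = 23
  bit 1 = 1: r = r^2 * 23 mod 47 = 23^2 * 23 = 12*23 = 41
  bit 2 = 0: r = r^2 mod 47 = 41^2 = 36
  bit 3 = 1: r = r^2 * 23 mod 47 = 36^2 * 23 = 27*23 = 10
  bit 4 = 1: r = r^2 * 23 mod 47 = 10^2 * 23 = 6*23 = 44
  -> A = 44
B = 23^10 mod 47  (bits of 10 = 1010)
  bit 0 = 1: r = r^2 * 23 mod 47 = 1^2 * 23 = 1*23 = 23
  bit 1 = 0: r = r^2 mod 47 = 23^2 = 12
  bit 2 = 1: r = r^2 * 23 mod 47 = 12^2 * 23 = 3*23 = 22
  bit 3 = 0: r = r^2 mod 47 = 22^2 = 14
  -> B = 14
s = B^a = 14^27 mod 47  (bits of 27 = 11011)
  bit 0 = 1: r = r^2 * 14 mod 47 = 1^2 * 14 = 1*14 = 14
  bit 1 = 1: r = r^2 * 14 mod 47 = 14^2 * 14 = 8*14 = 18
  bit 2 = 0: r = r^2 mod 47 = 18^2 = 42
  bit 3 = 1: r = r^2 * 14 mod 47 = 42^2 * 14 = 25*14 = 21
  bit 4 = 1: r = r^2 * 14 mod 47 = 21^2 * 14 = 18*14 = 17
  -> s = B^a = 17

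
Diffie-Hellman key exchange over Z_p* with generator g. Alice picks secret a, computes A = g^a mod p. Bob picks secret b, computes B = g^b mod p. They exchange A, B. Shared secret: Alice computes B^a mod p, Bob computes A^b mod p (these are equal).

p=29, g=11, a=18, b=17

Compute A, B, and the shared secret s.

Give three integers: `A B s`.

A = 11^18 mod 29  (bits of 18 = 10010)
  bit 0 = 1: r = r^2 * 11 mod 29 = 1^2 * 11 = 1*11 = 11
  bit 1 = 0: r = r^2 mod 29 = 11^2 = 5
  bit 2 = 0: r = r^2 mod 29 = 5^2 = 25
  bit 3 = 1: r = r^2 * 11 mod 29 = 25^2 * 11 = 16*11 = 2
  bit 4 = 0: r = r^2 mod 29 = 2^2 = 4
  -> A = 4
B = 11^17 mod 29  (bits of 17 = 10001)
  bit 0 = 1: r = r^2 * 11 mod 29 = 1^2 * 11 = 1*11 = 11
  bit 1 = 0: r = r^2 mod 29 = 11^2 = 5
  bit 2 = 0: r = r^2 mod 29 = 5^2 = 25
  bit 3 = 0: r = r^2 mod 29 = 25^2 = 16
  bit 4 = 1: r = r^2 * 11 mod 29 = 16^2 * 11 = 24*11 = 3
  -> B = 3
s = B^a = 3^18 mod 29  (bits of 18 = 10010)
  bit 0 = 1: r = r^2 * 3 mod 29 = 1^2 * 3 = 1*3 = 3
  bit 1 = 0: r = r^2 mod 29 = 3^2 = 9
  bit 2 = 0: r = r^2 mod 29 = 9^2 = 23
  bit 3 = 1: r = r^2 * 3 mod 29 = 23^2 * 3 = 7*3 = 21
  bit 4 = 0: r = r^2 mod 29 = 21^2 = 6
  -> s = B^a = 6

Answer: 4 3 6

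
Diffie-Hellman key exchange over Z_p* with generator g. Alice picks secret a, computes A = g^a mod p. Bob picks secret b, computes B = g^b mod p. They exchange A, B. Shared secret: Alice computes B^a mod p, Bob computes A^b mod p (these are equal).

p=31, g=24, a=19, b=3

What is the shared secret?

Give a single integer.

A = 24^19 mod 31  (bits of 19 = 10011)
  bit 0 = 1: r = r^2 * 24 mod 31 = 1^2 * 24 = 1*24 = 24
  bit 1 = 0: r = r^2 mod 31 = 24^2 = 18
  bit 2 = 0: r = r^2 mod 31 = 18^2 = 14
  bit 3 = 1: r = r^2 * 24 mod 31 = 14^2 * 24 = 10*24 = 23
  bit 4 = 1: r = r^2 * 24 mod 31 = 23^2 * 24 = 2*24 = 17
  -> A = 17
B = 24^3 mod 31  (bits of 3 = 11)
  bit 0 = 1: r = r^2 * 24 mod 31 = 1^2 * 24 = 1*24 = 24
  bit 1 = 1: r = r^2 * 24 mod 31 = 24^2 * 24 = 18*24 = 29
  -> B = 29
s = B^a = 29^19 mod 31  (bits of 19 = 10011)
  bit 0 = 1: r = r^2 * 29 mod 31 = 1^2 * 29 = 1*29 = 29
  bit 1 = 0: r = r^2 mod 31 = 29^2 = 4
  bit 2 = 0: r = r^2 mod 31 = 4^2 = 16
  bit 3 = 1: r = r^2 * 29 mod 31 = 16^2 * 29 = 8*29 = 15
  bit 4 = 1: r = r^2 * 29 mod 31 = 15^2 * 29 = 8*29 = 15
  -> s = B^a = 15

Answer: 15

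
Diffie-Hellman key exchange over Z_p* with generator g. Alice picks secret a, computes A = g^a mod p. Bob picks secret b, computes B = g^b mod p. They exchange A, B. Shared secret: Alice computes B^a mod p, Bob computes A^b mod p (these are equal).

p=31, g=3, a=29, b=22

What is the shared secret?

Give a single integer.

Answer: 20

Derivation:
A = 3^29 mod 31  (bits of 29 = 11101)
  bit 0 = 1: r = r^2 * 3 mod 31 = 1^2 * 3 = 1*3 = 3
  bit 1 = 1: r = r^2 * 3 mod 31 = 3^2 * 3 = 9*3 = 27
  bit 2 = 1: r = r^2 * 3 mod 31 = 27^2 * 3 = 16*3 = 17
  bit 3 = 0: r = r^2 mod 31 = 17^2 = 10
  bit 4 = 1: r = r^2 * 3 mod 31 = 10^2 * 3 = 7*3 = 21
  -> A = 21
B = 3^22 mod 31  (bits of 22 = 10110)
  bit 0 = 1: r = r^2 * 3 mod 31 = 1^2 * 3 = 1*3 = 3
  bit 1 = 0: r = r^2 mod 31 = 3^2 = 9
  bit 2 = 1: r = r^2 * 3 mod 31 = 9^2 * 3 = 19*3 = 26
  bit 3 = 1: r = r^2 * 3 mod 31 = 26^2 * 3 = 25*3 = 13
  bit 4 = 0: r = r^2 mod 31 = 13^2 = 14
  -> B = 14
s = B^a = 14^29 mod 31  (bits of 29 = 11101)
  bit 0 = 1: r = r^2 * 14 mod 31 = 1^2 * 14 = 1*14 = 14
  bit 1 = 1: r = r^2 * 14 mod 31 = 14^2 * 14 = 10*14 = 16
  bit 2 = 1: r = r^2 * 14 mod 31 = 16^2 * 14 = 8*14 = 19
  bit 3 = 0: r = r^2 mod 31 = 19^2 = 20
  bit 4 = 1: r = r^2 * 14 mod 31 = 20^2 * 14 = 28*14 = 20
  -> s = B^a = 20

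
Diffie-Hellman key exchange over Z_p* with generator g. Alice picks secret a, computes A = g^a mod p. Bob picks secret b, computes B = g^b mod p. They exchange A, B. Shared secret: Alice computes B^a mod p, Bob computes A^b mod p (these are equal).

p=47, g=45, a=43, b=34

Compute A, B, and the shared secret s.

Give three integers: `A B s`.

Answer: 41 27 14

Derivation:
A = 45^43 mod 47  (bits of 43 = 101011)
  bit 0 = 1: r = r^2 * 45 mod 47 = 1^2 * 45 = 1*45 = 45
  bit 1 = 0: r = r^2 mod 47 = 45^2 = 4
  bit 2 = 1: r = r^2 * 45 mod 47 = 4^2 * 45 = 16*45 = 15
  bit 3 = 0: r = r^2 mod 47 = 15^2 = 37
  bit 4 = 1: r = r^2 * 45 mod 47 = 37^2 * 45 = 6*45 = 35
  bit 5 = 1: r = r^2 * 45 mod 47 = 35^2 * 45 = 3*45 = 41
  -> A = 41
B = 45^34 mod 47  (bits of 34 = 100010)
  bit 0 = 1: r = r^2 * 45 mod 47 = 1^2 * 45 = 1*45 = 45
  bit 1 = 0: r = r^2 mod 47 = 45^2 = 4
  bit 2 = 0: r = r^2 mod 47 = 4^2 = 16
  bit 3 = 0: r = r^2 mod 47 = 16^2 = 21
  bit 4 = 1: r = r^2 * 45 mod 47 = 21^2 * 45 = 18*45 = 11
  bit 5 = 0: r = r^2 mod 47 = 11^2 = 27
  -> B = 27
s = B^a = 27^43 mod 47  (bits of 43 = 101011)
  bit 0 = 1: r = r^2 * 27 mod 47 = 1^2 * 27 = 1*27 = 27
  bit 1 = 0: r = r^2 mod 47 = 27^2 = 24
  bit 2 = 1: r = r^2 * 27 mod 47 = 24^2 * 27 = 12*27 = 42
  bit 3 = 0: r = r^2 mod 47 = 42^2 = 25
  bit 4 = 1: r = r^2 * 27 mod 47 = 25^2 * 27 = 14*27 = 2
  bit 5 = 1: r = r^2 * 27 mod 47 = 2^2 * 27 = 4*27 = 14
  -> s = B^a = 14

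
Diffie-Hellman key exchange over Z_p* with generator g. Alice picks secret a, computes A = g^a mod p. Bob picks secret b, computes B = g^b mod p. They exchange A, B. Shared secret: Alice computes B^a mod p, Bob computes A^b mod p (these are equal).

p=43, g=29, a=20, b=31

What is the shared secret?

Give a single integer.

A = 29^20 mod 43  (bits of 20 = 10100)
  bit 0 = 1: r = r^2 * 29 mod 43 = 1^2 * 29 = 1*29 = 29
  bit 1 = 0: r = r^2 mod 43 = 29^2 = 24
  bit 2 = 1: r = r^2 * 29 mod 43 = 24^2 * 29 = 17*29 = 20
  bit 3 = 0: r = r^2 mod 43 = 20^2 = 13
  bit 4 = 0: r = r^2 mod 43 = 13^2 = 40
  -> A = 40
B = 29^31 mod 43  (bits of 31 = 11111)
  bit 0 = 1: r = r^2 * 29 mod 43 = 1^2 * 29 = 1*29 = 29
  bit 1 = 1: r = r^2 * 29 mod 43 = 29^2 * 29 = 24*29 = 8
  bit 2 = 1: r = r^2 * 29 mod 43 = 8^2 * 29 = 21*29 = 7
  bit 3 = 1: r = r^2 * 29 mod 43 = 7^2 * 29 = 6*29 = 2
  bit 4 = 1: r = r^2 * 29 mod 43 = 2^2 * 29 = 4*29 = 30
  -> B = 30
s = B^a = 30^20 mod 43  (bits of 20 = 10100)
  bit 0 = 1: r = r^2 * 30 mod 43 = 1^2 * 30 = 1*30 = 30
  bit 1 = 0: r = r^2 mod 43 = 30^2 = 40
  bit 2 = 1: r = r^2 * 30 mod 43 = 40^2 * 30 = 9*30 = 12
  bit 3 = 0: r = r^2 mod 43 = 12^2 = 15
  bit 4 = 0: r = r^2 mod 43 = 15^2 = 10
  -> s = B^a = 10

Answer: 10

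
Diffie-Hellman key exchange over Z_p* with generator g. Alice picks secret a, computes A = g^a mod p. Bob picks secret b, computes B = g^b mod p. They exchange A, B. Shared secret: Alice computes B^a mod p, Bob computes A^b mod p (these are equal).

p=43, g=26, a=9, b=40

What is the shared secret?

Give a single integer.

A = 26^9 mod 43  (bits of 9 = 1001)
  bit 0 = 1: r = r^2 * 26 mod 43 = 1^2 * 26 = 1*26 = 26
  bit 1 = 0: r = r^2 mod 43 = 26^2 = 31
  bit 2 = 0: r = r^2 mod 43 = 31^2 = 15
  bit 3 = 1: r = r^2 * 26 mod 43 = 15^2 * 26 = 10*26 = 2
  -> A = 2
B = 26^40 mod 43  (bits of 40 = 101000)
  bit 0 = 1: r = r^2 * 26 mod 43 = 1^2 * 26 = 1*26 = 26
  bit 1 = 0: r = r^2 mod 43 = 26^2 = 31
  bit 2 = 1: r = r^2 * 26 mod 43 = 31^2 * 26 = 15*26 = 3
  bit 3 = 0: r = r^2 mod 43 = 3^2 = 9
  bit 4 = 0: r = r^2 mod 43 = 9^2 = 38
  bit 5 = 0: r = r^2 mod 43 = 38^2 = 25
  -> B = 25
s = B^a = 25^9 mod 43  (bits of 9 = 1001)
  bit 0 = 1: r = r^2 * 25 mod 43 = 1^2 * 25 = 1*25 = 25
  bit 1 = 0: r = r^2 mod 43 = 25^2 = 23
  bit 2 = 0: r = r^2 mod 43 = 23^2 = 13
  bit 3 = 1: r = r^2 * 25 mod 43 = 13^2 * 25 = 40*25 = 11
  -> s = B^a = 11

Answer: 11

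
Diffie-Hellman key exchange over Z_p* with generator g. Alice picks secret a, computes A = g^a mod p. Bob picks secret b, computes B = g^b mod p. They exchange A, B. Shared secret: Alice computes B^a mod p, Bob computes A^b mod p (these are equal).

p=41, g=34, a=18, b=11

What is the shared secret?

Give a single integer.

Answer: 36

Derivation:
A = 34^18 mod 41  (bits of 18 = 10010)
  bit 0 = 1: r = r^2 * 34 mod 41 = 1^2 * 34 = 1*34 = 34
  bit 1 = 0: r = r^2 mod 41 = 34^2 = 8
  bit 2 = 0: r = r^2 mod 41 = 8^2 = 23
  bit 3 = 1: r = r^2 * 34 mod 41 = 23^2 * 34 = 37*34 = 28
  bit 4 = 0: r = r^2 mod 41 = 28^2 = 5
  -> A = 5
B = 34^11 mod 41  (bits of 11 = 1011)
  bit 0 = 1: r = r^2 * 34 mod 41 = 1^2 * 34 = 1*34 = 34
  bit 1 = 0: r = r^2 mod 41 = 34^2 = 8
  bit 2 = 1: r = r^2 * 34 mod 41 = 8^2 * 34 = 23*34 = 3
  bit 3 = 1: r = r^2 * 34 mod 41 = 3^2 * 34 = 9*34 = 19
  -> B = 19
s = B^a = 19^18 mod 41  (bits of 18 = 10010)
  bit 0 = 1: r = r^2 * 19 mod 41 = 1^2 * 19 = 1*19 = 19
  bit 1 = 0: r = r^2 mod 41 = 19^2 = 33
  bit 2 = 0: r = r^2 mod 41 = 33^2 = 23
  bit 3 = 1: r = r^2 * 19 mod 41 = 23^2 * 19 = 37*19 = 6
  bit 4 = 0: r = r^2 mod 41 = 6^2 = 36
  -> s = B^a = 36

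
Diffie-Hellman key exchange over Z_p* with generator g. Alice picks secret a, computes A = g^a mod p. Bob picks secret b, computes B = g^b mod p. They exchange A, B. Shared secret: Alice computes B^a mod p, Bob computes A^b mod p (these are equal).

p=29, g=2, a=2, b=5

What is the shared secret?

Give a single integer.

Answer: 9

Derivation:
A = 2^2 mod 29  (bits of 2 = 10)
  bit 0 = 1: r = r^2 * 2 mod 29 = 1^2 * 2 = 1*2 = 2
  bit 1 = 0: r = r^2 mod 29 = 2^2 = 4
  -> A = 4
B = 2^5 mod 29  (bits of 5 = 101)
  bit 0 = 1: r = r^2 * 2 mod 29 = 1^2 * 2 = 1*2 = 2
  bit 1 = 0: r = r^2 mod 29 = 2^2 = 4
  bit 2 = 1: r = r^2 * 2 mod 29 = 4^2 * 2 = 16*2 = 3
  -> B = 3
s = B^a = 3^2 mod 29  (bits of 2 = 10)
  bit 0 = 1: r = r^2 * 3 mod 29 = 1^2 * 3 = 1*3 = 3
  bit 1 = 0: r = r^2 mod 29 = 3^2 = 9
  -> s = B^a = 9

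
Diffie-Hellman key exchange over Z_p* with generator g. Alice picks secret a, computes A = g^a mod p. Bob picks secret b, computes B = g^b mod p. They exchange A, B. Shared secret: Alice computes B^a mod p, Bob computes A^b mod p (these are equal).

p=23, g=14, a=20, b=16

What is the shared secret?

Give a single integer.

A = 14^20 mod 23  (bits of 20 = 10100)
  bit 0 = 1: r = r^2 * 14 mod 23 = 1^2 * 14 = 1*14 = 14
  bit 1 = 0: r = r^2 mod 23 = 14^2 = 12
  bit 2 = 1: r = r^2 * 14 mod 23 = 12^2 * 14 = 6*14 = 15
  bit 3 = 0: r = r^2 mod 23 = 15^2 = 18
  bit 4 = 0: r = r^2 mod 23 = 18^2 = 2
  -> A = 2
B = 14^16 mod 23  (bits of 16 = 10000)
  bit 0 = 1: r = r^2 * 14 mod 23 = 1^2 * 14 = 1*14 = 14
  bit 1 = 0: r = r^2 mod 23 = 14^2 = 12
  bit 2 = 0: r = r^2 mod 23 = 12^2 = 6
  bit 3 = 0: r = r^2 mod 23 = 6^2 = 13
  bit 4 = 0: r = r^2 mod 23 = 13^2 = 8
  -> B = 8
s = B^a = 8^20 mod 23  (bits of 20 = 10100)
  bit 0 = 1: r = r^2 * 8 mod 23 = 1^2 * 8 = 1*8 = 8
  bit 1 = 0: r = r^2 mod 23 = 8^2 = 18
  bit 2 = 1: r = r^2 * 8 mod 23 = 18^2 * 8 = 2*8 = 16
  bit 3 = 0: r = r^2 mod 23 = 16^2 = 3
  bit 4 = 0: r = r^2 mod 23 = 3^2 = 9
  -> s = B^a = 9

Answer: 9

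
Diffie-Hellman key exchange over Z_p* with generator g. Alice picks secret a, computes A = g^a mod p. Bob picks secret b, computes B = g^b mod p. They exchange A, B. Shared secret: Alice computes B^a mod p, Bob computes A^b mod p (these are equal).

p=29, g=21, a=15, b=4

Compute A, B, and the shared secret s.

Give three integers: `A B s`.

A = 21^15 mod 29  (bits of 15 = 1111)
  bit 0 = 1: r = r^2 * 21 mod 29 = 1^2 * 21 = 1*21 = 21
  bit 1 = 1: r = r^2 * 21 mod 29 = 21^2 * 21 = 6*21 = 10
  bit 2 = 1: r = r^2 * 21 mod 29 = 10^2 * 21 = 13*21 = 12
  bit 3 = 1: r = r^2 * 21 mod 29 = 12^2 * 21 = 28*21 = 8
  -> A = 8
B = 21^4 mod 29  (bits of 4 = 100)
  bit 0 = 1: r = r^2 * 21 mod 29 = 1^2 * 21 = 1*21 = 21
  bit 1 = 0: r = r^2 mod 29 = 21^2 = 6
  bit 2 = 0: r = r^2 mod 29 = 6^2 = 7
  -> B = 7
s = B^a = 7^15 mod 29  (bits of 15 = 1111)
  bit 0 = 1: r = r^2 * 7 mod 29 = 1^2 * 7 = 1*7 = 7
  bit 1 = 1: r = r^2 * 7 mod 29 = 7^2 * 7 = 20*7 = 24
  bit 2 = 1: r = r^2 * 7 mod 29 = 24^2 * 7 = 25*7 = 1
  bit 3 = 1: r = r^2 * 7 mod 29 = 1^2 * 7 = 1*7 = 7
  -> s = B^a = 7

Answer: 8 7 7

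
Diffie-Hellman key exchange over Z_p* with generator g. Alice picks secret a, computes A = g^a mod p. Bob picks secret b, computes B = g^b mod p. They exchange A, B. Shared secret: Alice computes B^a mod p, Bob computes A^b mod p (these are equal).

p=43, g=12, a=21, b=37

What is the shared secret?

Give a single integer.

A = 12^21 mod 43  (bits of 21 = 10101)
  bit 0 = 1: r = r^2 * 12 mod 43 = 1^2 * 12 = 1*12 = 12
  bit 1 = 0: r = r^2 mod 43 = 12^2 = 15
  bit 2 = 1: r = r^2 * 12 mod 43 = 15^2 * 12 = 10*12 = 34
  bit 3 = 0: r = r^2 mod 43 = 34^2 = 38
  bit 4 = 1: r = r^2 * 12 mod 43 = 38^2 * 12 = 25*12 = 42
  -> A = 42
B = 12^37 mod 43  (bits of 37 = 100101)
  bit 0 = 1: r = r^2 * 12 mod 43 = 1^2 * 12 = 1*12 = 12
  bit 1 = 0: r = r^2 mod 43 = 12^2 = 15
  bit 2 = 0: r = r^2 mod 43 = 15^2 = 10
  bit 3 = 1: r = r^2 * 12 mod 43 = 10^2 * 12 = 14*12 = 39
  bit 4 = 0: r = r^2 mod 43 = 39^2 = 16
  bit 5 = 1: r = r^2 * 12 mod 43 = 16^2 * 12 = 41*12 = 19
  -> B = 19
s = B^a = 19^21 mod 43  (bits of 21 = 10101)
  bit 0 = 1: r = r^2 * 19 mod 43 = 1^2 * 19 = 1*19 = 19
  bit 1 = 0: r = r^2 mod 43 = 19^2 = 17
  bit 2 = 1: r = r^2 * 19 mod 43 = 17^2 * 19 = 31*19 = 30
  bit 3 = 0: r = r^2 mod 43 = 30^2 = 40
  bit 4 = 1: r = r^2 * 19 mod 43 = 40^2 * 19 = 9*19 = 42
  -> s = B^a = 42

Answer: 42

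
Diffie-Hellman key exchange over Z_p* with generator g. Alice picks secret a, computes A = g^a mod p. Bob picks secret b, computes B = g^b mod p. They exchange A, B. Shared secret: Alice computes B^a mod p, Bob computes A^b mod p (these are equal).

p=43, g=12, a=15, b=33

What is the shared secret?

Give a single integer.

A = 12^15 mod 43  (bits of 15 = 1111)
  bit 0 = 1: r = r^2 * 12 mod 43 = 1^2 * 12 = 1*12 = 12
  bit 1 = 1: r = r^2 * 12 mod 43 = 12^2 * 12 = 15*12 = 8
  bit 2 = 1: r = r^2 * 12 mod 43 = 8^2 * 12 = 21*12 = 37
  bit 3 = 1: r = r^2 * 12 mod 43 = 37^2 * 12 = 36*12 = 2
  -> A = 2
B = 12^33 mod 43  (bits of 33 = 100001)
  bit 0 = 1: r = r^2 * 12 mod 43 = 1^2 * 12 = 1*12 = 12
  bit 1 = 0: r = r^2 mod 43 = 12^2 = 15
  bit 2 = 0: r = r^2 mod 43 = 15^2 = 10
  bit 3 = 0: r = r^2 mod 43 = 10^2 = 14
  bit 4 = 0: r = r^2 mod 43 = 14^2 = 24
  bit 5 = 1: r = r^2 * 12 mod 43 = 24^2 * 12 = 17*12 = 32
  -> B = 32
s = B^a = 32^15 mod 43  (bits of 15 = 1111)
  bit 0 = 1: r = r^2 * 32 mod 43 = 1^2 * 32 = 1*32 = 32
  bit 1 = 1: r = r^2 * 32 mod 43 = 32^2 * 32 = 35*32 = 2
  bit 2 = 1: r = r^2 * 32 mod 43 = 2^2 * 32 = 4*32 = 42
  bit 3 = 1: r = r^2 * 32 mod 43 = 42^2 * 32 = 1*32 = 32
  -> s = B^a = 32

Answer: 32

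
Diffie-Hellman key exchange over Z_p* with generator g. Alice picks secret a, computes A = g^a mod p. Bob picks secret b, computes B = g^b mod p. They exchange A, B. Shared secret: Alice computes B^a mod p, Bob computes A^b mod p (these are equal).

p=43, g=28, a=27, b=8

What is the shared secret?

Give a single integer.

A = 28^27 mod 43  (bits of 27 = 11011)
  bit 0 = 1: r = r^2 * 28 mod 43 = 1^2 * 28 = 1*28 = 28
  bit 1 = 1: r = r^2 * 28 mod 43 = 28^2 * 28 = 10*28 = 22
  bit 2 = 0: r = r^2 mod 43 = 22^2 = 11
  bit 3 = 1: r = r^2 * 28 mod 43 = 11^2 * 28 = 35*28 = 34
  bit 4 = 1: r = r^2 * 28 mod 43 = 34^2 * 28 = 38*28 = 32
  -> A = 32
B = 28^8 mod 43  (bits of 8 = 1000)
  bit 0 = 1: r = r^2 * 28 mod 43 = 1^2 * 28 = 1*28 = 28
  bit 1 = 0: r = r^2 mod 43 = 28^2 = 10
  bit 2 = 0: r = r^2 mod 43 = 10^2 = 14
  bit 3 = 0: r = r^2 mod 43 = 14^2 = 24
  -> B = 24
s = B^a = 24^27 mod 43  (bits of 27 = 11011)
  bit 0 = 1: r = r^2 * 24 mod 43 = 1^2 * 24 = 1*24 = 24
  bit 1 = 1: r = r^2 * 24 mod 43 = 24^2 * 24 = 17*24 = 21
  bit 2 = 0: r = r^2 mod 43 = 21^2 = 11
  bit 3 = 1: r = r^2 * 24 mod 43 = 11^2 * 24 = 35*24 = 23
  bit 4 = 1: r = r^2 * 24 mod 43 = 23^2 * 24 = 13*24 = 11
  -> s = B^a = 11

Answer: 11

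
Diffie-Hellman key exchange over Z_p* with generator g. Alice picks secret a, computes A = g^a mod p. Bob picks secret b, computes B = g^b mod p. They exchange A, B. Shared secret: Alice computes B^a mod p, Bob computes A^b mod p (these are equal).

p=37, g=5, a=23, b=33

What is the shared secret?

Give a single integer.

Answer: 14

Derivation:
A = 5^23 mod 37  (bits of 23 = 10111)
  bit 0 = 1: r = r^2 * 5 mod 37 = 1^2 * 5 = 1*5 = 5
  bit 1 = 0: r = r^2 mod 37 = 5^2 = 25
  bit 2 = 1: r = r^2 * 5 mod 37 = 25^2 * 5 = 33*5 = 17
  bit 3 = 1: r = r^2 * 5 mod 37 = 17^2 * 5 = 30*5 = 2
  bit 4 = 1: r = r^2 * 5 mod 37 = 2^2 * 5 = 4*5 = 20
  -> A = 20
B = 5^33 mod 37  (bits of 33 = 100001)
  bit 0 = 1: r = r^2 * 5 mod 37 = 1^2 * 5 = 1*5 = 5
  bit 1 = 0: r = r^2 mod 37 = 5^2 = 25
  bit 2 = 0: r = r^2 mod 37 = 25^2 = 33
  bit 3 = 0: r = r^2 mod 37 = 33^2 = 16
  bit 4 = 0: r = r^2 mod 37 = 16^2 = 34
  bit 5 = 1: r = r^2 * 5 mod 37 = 34^2 * 5 = 9*5 = 8
  -> B = 8
s = B^a = 8^23 mod 37  (bits of 23 = 10111)
  bit 0 = 1: r = r^2 * 8 mod 37 = 1^2 * 8 = 1*8 = 8
  bit 1 = 0: r = r^2 mod 37 = 8^2 = 27
  bit 2 = 1: r = r^2 * 8 mod 37 = 27^2 * 8 = 26*8 = 23
  bit 3 = 1: r = r^2 * 8 mod 37 = 23^2 * 8 = 11*8 = 14
  bit 4 = 1: r = r^2 * 8 mod 37 = 14^2 * 8 = 11*8 = 14
  -> s = B^a = 14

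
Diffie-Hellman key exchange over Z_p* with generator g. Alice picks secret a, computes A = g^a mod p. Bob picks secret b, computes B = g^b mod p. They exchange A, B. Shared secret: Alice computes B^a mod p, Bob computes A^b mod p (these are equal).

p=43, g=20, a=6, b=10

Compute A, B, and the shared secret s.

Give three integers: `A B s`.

A = 20^6 mod 43  (bits of 6 = 110)
  bit 0 = 1: r = r^2 * 20 mod 43 = 1^2 * 20 = 1*20 = 20
  bit 1 = 1: r = r^2 * 20 mod 43 = 20^2 * 20 = 13*20 = 2
  bit 2 = 0: r = r^2 mod 43 = 2^2 = 4
  -> A = 4
B = 20^10 mod 43  (bits of 10 = 1010)
  bit 0 = 1: r = r^2 * 20 mod 43 = 1^2 * 20 = 1*20 = 20
  bit 1 = 0: r = r^2 mod 43 = 20^2 = 13
  bit 2 = 1: r = r^2 * 20 mod 43 = 13^2 * 20 = 40*20 = 26
  bit 3 = 0: r = r^2 mod 43 = 26^2 = 31
  -> B = 31
s = B^a = 31^6 mod 43  (bits of 6 = 110)
  bit 0 = 1: r = r^2 * 31 mod 43 = 1^2 * 31 = 1*31 = 31
  bit 1 = 1: r = r^2 * 31 mod 43 = 31^2 * 31 = 15*31 = 35
  bit 2 = 0: r = r^2 mod 43 = 35^2 = 21
  -> s = B^a = 21

Answer: 4 31 21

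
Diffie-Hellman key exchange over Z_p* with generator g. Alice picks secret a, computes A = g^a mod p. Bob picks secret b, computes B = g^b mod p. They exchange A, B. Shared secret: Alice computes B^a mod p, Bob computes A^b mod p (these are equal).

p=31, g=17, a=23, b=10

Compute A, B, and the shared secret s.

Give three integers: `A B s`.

Answer: 13 25 5

Derivation:
A = 17^23 mod 31  (bits of 23 = 10111)
  bit 0 = 1: r = r^2 * 17 mod 31 = 1^2 * 17 = 1*17 = 17
  bit 1 = 0: r = r^2 mod 31 = 17^2 = 10
  bit 2 = 1: r = r^2 * 17 mod 31 = 10^2 * 17 = 7*17 = 26
  bit 3 = 1: r = r^2 * 17 mod 31 = 26^2 * 17 = 25*17 = 22
  bit 4 = 1: r = r^2 * 17 mod 31 = 22^2 * 17 = 19*17 = 13
  -> A = 13
B = 17^10 mod 31  (bits of 10 = 1010)
  bit 0 = 1: r = r^2 * 17 mod 31 = 1^2 * 17 = 1*17 = 17
  bit 1 = 0: r = r^2 mod 31 = 17^2 = 10
  bit 2 = 1: r = r^2 * 17 mod 31 = 10^2 * 17 = 7*17 = 26
  bit 3 = 0: r = r^2 mod 31 = 26^2 = 25
  -> B = 25
s = B^a = 25^23 mod 31  (bits of 23 = 10111)
  bit 0 = 1: r = r^2 * 25 mod 31 = 1^2 * 25 = 1*25 = 25
  bit 1 = 0: r = r^2 mod 31 = 25^2 = 5
  bit 2 = 1: r = r^2 * 25 mod 31 = 5^2 * 25 = 25*25 = 5
  bit 3 = 1: r = r^2 * 25 mod 31 = 5^2 * 25 = 25*25 = 5
  bit 4 = 1: r = r^2 * 25 mod 31 = 5^2 * 25 = 25*25 = 5
  -> s = B^a = 5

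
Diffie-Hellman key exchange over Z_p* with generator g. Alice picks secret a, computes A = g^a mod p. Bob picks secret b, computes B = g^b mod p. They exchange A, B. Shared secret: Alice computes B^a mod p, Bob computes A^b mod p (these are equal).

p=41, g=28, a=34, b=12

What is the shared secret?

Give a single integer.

Answer: 10

Derivation:
A = 28^34 mod 41  (bits of 34 = 100010)
  bit 0 = 1: r = r^2 * 28 mod 41 = 1^2 * 28 = 1*28 = 28
  bit 1 = 0: r = r^2 mod 41 = 28^2 = 5
  bit 2 = 0: r = r^2 mod 41 = 5^2 = 25
  bit 3 = 0: r = r^2 mod 41 = 25^2 = 10
  bit 4 = 1: r = r^2 * 28 mod 41 = 10^2 * 28 = 18*28 = 12
  bit 5 = 0: r = r^2 mod 41 = 12^2 = 21
  -> A = 21
B = 28^12 mod 41  (bits of 12 = 1100)
  bit 0 = 1: r = r^2 * 28 mod 41 = 1^2 * 28 = 1*28 = 28
  bit 1 = 1: r = r^2 * 28 mod 41 = 28^2 * 28 = 5*28 = 17
  bit 2 = 0: r = r^2 mod 41 = 17^2 = 2
  bit 3 = 0: r = r^2 mod 41 = 2^2 = 4
  -> B = 4
s = B^a = 4^34 mod 41  (bits of 34 = 100010)
  bit 0 = 1: r = r^2 * 4 mod 41 = 1^2 * 4 = 1*4 = 4
  bit 1 = 0: r = r^2 mod 41 = 4^2 = 16
  bit 2 = 0: r = r^2 mod 41 = 16^2 = 10
  bit 3 = 0: r = r^2 mod 41 = 10^2 = 18
  bit 4 = 1: r = r^2 * 4 mod 41 = 18^2 * 4 = 37*4 = 25
  bit 5 = 0: r = r^2 mod 41 = 25^2 = 10
  -> s = B^a = 10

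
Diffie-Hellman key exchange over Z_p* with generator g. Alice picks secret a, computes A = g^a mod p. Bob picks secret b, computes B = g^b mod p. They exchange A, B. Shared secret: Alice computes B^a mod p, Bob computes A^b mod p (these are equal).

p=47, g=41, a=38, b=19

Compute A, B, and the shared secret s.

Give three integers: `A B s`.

A = 41^38 mod 47  (bits of 38 = 100110)
  bit 0 = 1: r = r^2 * 41 mod 47 = 1^2 * 41 = 1*41 = 41
  bit 1 = 0: r = r^2 mod 47 = 41^2 = 36
  bit 2 = 0: r = r^2 mod 47 = 36^2 = 27
  bit 3 = 1: r = r^2 * 41 mod 47 = 27^2 * 41 = 24*41 = 44
  bit 4 = 1: r = r^2 * 41 mod 47 = 44^2 * 41 = 9*41 = 40
  bit 5 = 0: r = r^2 mod 47 = 40^2 = 2
  -> A = 2
B = 41^19 mod 47  (bits of 19 = 10011)
  bit 0 = 1: r = r^2 * 41 mod 47 = 1^2 * 41 = 1*41 = 41
  bit 1 = 0: r = r^2 mod 47 = 41^2 = 36
  bit 2 = 0: r = r^2 mod 47 = 36^2 = 27
  bit 3 = 1: r = r^2 * 41 mod 47 = 27^2 * 41 = 24*41 = 44
  bit 4 = 1: r = r^2 * 41 mod 47 = 44^2 * 41 = 9*41 = 40
  -> B = 40
s = B^a = 40^38 mod 47  (bits of 38 = 100110)
  bit 0 = 1: r = r^2 * 40 mod 47 = 1^2 * 40 = 1*40 = 40
  bit 1 = 0: r = r^2 mod 47 = 40^2 = 2
  bit 2 = 0: r = r^2 mod 47 = 2^2 = 4
  bit 3 = 1: r = r^2 * 40 mod 47 = 4^2 * 40 = 16*40 = 29
  bit 4 = 1: r = r^2 * 40 mod 47 = 29^2 * 40 = 42*40 = 35
  bit 5 = 0: r = r^2 mod 47 = 35^2 = 3
  -> s = B^a = 3

Answer: 2 40 3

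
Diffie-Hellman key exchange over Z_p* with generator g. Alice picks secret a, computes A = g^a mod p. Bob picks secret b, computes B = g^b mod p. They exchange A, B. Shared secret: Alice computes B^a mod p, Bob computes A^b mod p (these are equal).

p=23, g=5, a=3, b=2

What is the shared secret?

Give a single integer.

A = 5^3 mod 23  (bits of 3 = 11)
  bit 0 = 1: r = r^2 * 5 mod 23 = 1^2 * 5 = 1*5 = 5
  bit 1 = 1: r = r^2 * 5 mod 23 = 5^2 * 5 = 2*5 = 10
  -> A = 10
B = 5^2 mod 23  (bits of 2 = 10)
  bit 0 = 1: r = r^2 * 5 mod 23 = 1^2 * 5 = 1*5 = 5
  bit 1 = 0: r = r^2 mod 23 = 5^2 = 2
  -> B = 2
s = B^a = 2^3 mod 23  (bits of 3 = 11)
  bit 0 = 1: r = r^2 * 2 mod 23 = 1^2 * 2 = 1*2 = 2
  bit 1 = 1: r = r^2 * 2 mod 23 = 2^2 * 2 = 4*2 = 8
  -> s = B^a = 8

Answer: 8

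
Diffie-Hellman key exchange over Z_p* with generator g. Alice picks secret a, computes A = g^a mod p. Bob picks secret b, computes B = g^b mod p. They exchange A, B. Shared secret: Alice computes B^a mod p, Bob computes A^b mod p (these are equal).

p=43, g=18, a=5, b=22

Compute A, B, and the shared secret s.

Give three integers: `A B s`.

Answer: 19 25 24

Derivation:
A = 18^5 mod 43  (bits of 5 = 101)
  bit 0 = 1: r = r^2 * 18 mod 43 = 1^2 * 18 = 1*18 = 18
  bit 1 = 0: r = r^2 mod 43 = 18^2 = 23
  bit 2 = 1: r = r^2 * 18 mod 43 = 23^2 * 18 = 13*18 = 19
  -> A = 19
B = 18^22 mod 43  (bits of 22 = 10110)
  bit 0 = 1: r = r^2 * 18 mod 43 = 1^2 * 18 = 1*18 = 18
  bit 1 = 0: r = r^2 mod 43 = 18^2 = 23
  bit 2 = 1: r = r^2 * 18 mod 43 = 23^2 * 18 = 13*18 = 19
  bit 3 = 1: r = r^2 * 18 mod 43 = 19^2 * 18 = 17*18 = 5
  bit 4 = 0: r = r^2 mod 43 = 5^2 = 25
  -> B = 25
s = B^a = 25^5 mod 43  (bits of 5 = 101)
  bit 0 = 1: r = r^2 * 25 mod 43 = 1^2 * 25 = 1*25 = 25
  bit 1 = 0: r = r^2 mod 43 = 25^2 = 23
  bit 2 = 1: r = r^2 * 25 mod 43 = 23^2 * 25 = 13*25 = 24
  -> s = B^a = 24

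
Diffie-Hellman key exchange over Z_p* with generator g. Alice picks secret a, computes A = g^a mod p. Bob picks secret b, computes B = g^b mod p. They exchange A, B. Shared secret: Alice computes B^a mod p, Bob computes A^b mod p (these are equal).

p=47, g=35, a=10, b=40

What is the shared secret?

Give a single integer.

Answer: 32

Derivation:
A = 35^10 mod 47  (bits of 10 = 1010)
  bit 0 = 1: r = r^2 * 35 mod 47 = 1^2 * 35 = 1*35 = 35
  bit 1 = 0: r = r^2 mod 47 = 35^2 = 3
  bit 2 = 1: r = r^2 * 35 mod 47 = 3^2 * 35 = 9*35 = 33
  bit 3 = 0: r = r^2 mod 47 = 33^2 = 8
  -> A = 8
B = 35^40 mod 47  (bits of 40 = 101000)
  bit 0 = 1: r = r^2 * 35 mod 47 = 1^2 * 35 = 1*35 = 35
  bit 1 = 0: r = r^2 mod 47 = 35^2 = 3
  bit 2 = 1: r = r^2 * 35 mod 47 = 3^2 * 35 = 9*35 = 33
  bit 3 = 0: r = r^2 mod 47 = 33^2 = 8
  bit 4 = 0: r = r^2 mod 47 = 8^2 = 17
  bit 5 = 0: r = r^2 mod 47 = 17^2 = 7
  -> B = 7
s = B^a = 7^10 mod 47  (bits of 10 = 1010)
  bit 0 = 1: r = r^2 * 7 mod 47 = 1^2 * 7 = 1*7 = 7
  bit 1 = 0: r = r^2 mod 47 = 7^2 = 2
  bit 2 = 1: r = r^2 * 7 mod 47 = 2^2 * 7 = 4*7 = 28
  bit 3 = 0: r = r^2 mod 47 = 28^2 = 32
  -> s = B^a = 32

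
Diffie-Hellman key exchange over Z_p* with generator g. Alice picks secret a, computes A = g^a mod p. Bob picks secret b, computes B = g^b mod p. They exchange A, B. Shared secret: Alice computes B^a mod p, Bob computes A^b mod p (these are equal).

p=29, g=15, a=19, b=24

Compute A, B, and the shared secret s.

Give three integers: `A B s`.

A = 15^19 mod 29  (bits of 19 = 10011)
  bit 0 = 1: r = r^2 * 15 mod 29 = 1^2 * 15 = 1*15 = 15
  bit 1 = 0: r = r^2 mod 29 = 15^2 = 22
  bit 2 = 0: r = r^2 mod 29 = 22^2 = 20
  bit 3 = 1: r = r^2 * 15 mod 29 = 20^2 * 15 = 23*15 = 26
  bit 4 = 1: r = r^2 * 15 mod 29 = 26^2 * 15 = 9*15 = 19
  -> A = 19
B = 15^24 mod 29  (bits of 24 = 11000)
  bit 0 = 1: r = r^2 * 15 mod 29 = 1^2 * 15 = 1*15 = 15
  bit 1 = 1: r = r^2 * 15 mod 29 = 15^2 * 15 = 22*15 = 11
  bit 2 = 0: r = r^2 mod 29 = 11^2 = 5
  bit 3 = 0: r = r^2 mod 29 = 5^2 = 25
  bit 4 = 0: r = r^2 mod 29 = 25^2 = 16
  -> B = 16
s = B^a = 16^19 mod 29  (bits of 19 = 10011)
  bit 0 = 1: r = r^2 * 16 mod 29 = 1^2 * 16 = 1*16 = 16
  bit 1 = 0: r = r^2 mod 29 = 16^2 = 24
  bit 2 = 0: r = r^2 mod 29 = 24^2 = 25
  bit 3 = 1: r = r^2 * 16 mod 29 = 25^2 * 16 = 16*16 = 24
  bit 4 = 1: r = r^2 * 16 mod 29 = 24^2 * 16 = 25*16 = 23
  -> s = B^a = 23

Answer: 19 16 23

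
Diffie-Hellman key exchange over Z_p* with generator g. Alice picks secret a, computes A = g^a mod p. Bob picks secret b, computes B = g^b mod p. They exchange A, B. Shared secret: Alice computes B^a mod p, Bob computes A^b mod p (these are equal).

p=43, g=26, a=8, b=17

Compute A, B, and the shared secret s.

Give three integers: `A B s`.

Answer: 10 20 9

Derivation:
A = 26^8 mod 43  (bits of 8 = 1000)
  bit 0 = 1: r = r^2 * 26 mod 43 = 1^2 * 26 = 1*26 = 26
  bit 1 = 0: r = r^2 mod 43 = 26^2 = 31
  bit 2 = 0: r = r^2 mod 43 = 31^2 = 15
  bit 3 = 0: r = r^2 mod 43 = 15^2 = 10
  -> A = 10
B = 26^17 mod 43  (bits of 17 = 10001)
  bit 0 = 1: r = r^2 * 26 mod 43 = 1^2 * 26 = 1*26 = 26
  bit 1 = 0: r = r^2 mod 43 = 26^2 = 31
  bit 2 = 0: r = r^2 mod 43 = 31^2 = 15
  bit 3 = 0: r = r^2 mod 43 = 15^2 = 10
  bit 4 = 1: r = r^2 * 26 mod 43 = 10^2 * 26 = 14*26 = 20
  -> B = 20
s = B^a = 20^8 mod 43  (bits of 8 = 1000)
  bit 0 = 1: r = r^2 * 20 mod 43 = 1^2 * 20 = 1*20 = 20
  bit 1 = 0: r = r^2 mod 43 = 20^2 = 13
  bit 2 = 0: r = r^2 mod 43 = 13^2 = 40
  bit 3 = 0: r = r^2 mod 43 = 40^2 = 9
  -> s = B^a = 9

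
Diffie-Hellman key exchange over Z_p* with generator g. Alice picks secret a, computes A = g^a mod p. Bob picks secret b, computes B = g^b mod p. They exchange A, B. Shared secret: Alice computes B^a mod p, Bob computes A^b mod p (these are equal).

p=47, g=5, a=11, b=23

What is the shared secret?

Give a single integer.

Answer: 46

Derivation:
A = 5^11 mod 47  (bits of 11 = 1011)
  bit 0 = 1: r = r^2 * 5 mod 47 = 1^2 * 5 = 1*5 = 5
  bit 1 = 0: r = r^2 mod 47 = 5^2 = 25
  bit 2 = 1: r = r^2 * 5 mod 47 = 25^2 * 5 = 14*5 = 23
  bit 3 = 1: r = r^2 * 5 mod 47 = 23^2 * 5 = 12*5 = 13
  -> A = 13
B = 5^23 mod 47  (bits of 23 = 10111)
  bit 0 = 1: r = r^2 * 5 mod 47 = 1^2 * 5 = 1*5 = 5
  bit 1 = 0: r = r^2 mod 47 = 5^2 = 25
  bit 2 = 1: r = r^2 * 5 mod 47 = 25^2 * 5 = 14*5 = 23
  bit 3 = 1: r = r^2 * 5 mod 47 = 23^2 * 5 = 12*5 = 13
  bit 4 = 1: r = r^2 * 5 mod 47 = 13^2 * 5 = 28*5 = 46
  -> B = 46
s = B^a = 46^11 mod 47  (bits of 11 = 1011)
  bit 0 = 1: r = r^2 * 46 mod 47 = 1^2 * 46 = 1*46 = 46
  bit 1 = 0: r = r^2 mod 47 = 46^2 = 1
  bit 2 = 1: r = r^2 * 46 mod 47 = 1^2 * 46 = 1*46 = 46
  bit 3 = 1: r = r^2 * 46 mod 47 = 46^2 * 46 = 1*46 = 46
  -> s = B^a = 46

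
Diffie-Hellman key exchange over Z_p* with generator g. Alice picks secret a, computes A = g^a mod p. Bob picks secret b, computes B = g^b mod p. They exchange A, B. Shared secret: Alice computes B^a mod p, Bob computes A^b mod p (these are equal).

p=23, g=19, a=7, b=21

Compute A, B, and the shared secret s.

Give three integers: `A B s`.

Answer: 15 17 20

Derivation:
A = 19^7 mod 23  (bits of 7 = 111)
  bit 0 = 1: r = r^2 * 19 mod 23 = 1^2 * 19 = 1*19 = 19
  bit 1 = 1: r = r^2 * 19 mod 23 = 19^2 * 19 = 16*19 = 5
  bit 2 = 1: r = r^2 * 19 mod 23 = 5^2 * 19 = 2*19 = 15
  -> A = 15
B = 19^21 mod 23  (bits of 21 = 10101)
  bit 0 = 1: r = r^2 * 19 mod 23 = 1^2 * 19 = 1*19 = 19
  bit 1 = 0: r = r^2 mod 23 = 19^2 = 16
  bit 2 = 1: r = r^2 * 19 mod 23 = 16^2 * 19 = 3*19 = 11
  bit 3 = 0: r = r^2 mod 23 = 11^2 = 6
  bit 4 = 1: r = r^2 * 19 mod 23 = 6^2 * 19 = 13*19 = 17
  -> B = 17
s = B^a = 17^7 mod 23  (bits of 7 = 111)
  bit 0 = 1: r = r^2 * 17 mod 23 = 1^2 * 17 = 1*17 = 17
  bit 1 = 1: r = r^2 * 17 mod 23 = 17^2 * 17 = 13*17 = 14
  bit 2 = 1: r = r^2 * 17 mod 23 = 14^2 * 17 = 12*17 = 20
  -> s = B^a = 20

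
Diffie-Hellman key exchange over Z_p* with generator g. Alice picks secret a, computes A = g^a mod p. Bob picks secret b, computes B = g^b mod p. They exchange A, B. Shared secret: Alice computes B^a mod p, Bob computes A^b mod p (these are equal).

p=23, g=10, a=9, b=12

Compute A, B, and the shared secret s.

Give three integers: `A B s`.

Answer: 20 13 3

Derivation:
A = 10^9 mod 23  (bits of 9 = 1001)
  bit 0 = 1: r = r^2 * 10 mod 23 = 1^2 * 10 = 1*10 = 10
  bit 1 = 0: r = r^2 mod 23 = 10^2 = 8
  bit 2 = 0: r = r^2 mod 23 = 8^2 = 18
  bit 3 = 1: r = r^2 * 10 mod 23 = 18^2 * 10 = 2*10 = 20
  -> A = 20
B = 10^12 mod 23  (bits of 12 = 1100)
  bit 0 = 1: r = r^2 * 10 mod 23 = 1^2 * 10 = 1*10 = 10
  bit 1 = 1: r = r^2 * 10 mod 23 = 10^2 * 10 = 8*10 = 11
  bit 2 = 0: r = r^2 mod 23 = 11^2 = 6
  bit 3 = 0: r = r^2 mod 23 = 6^2 = 13
  -> B = 13
s = B^a = 13^9 mod 23  (bits of 9 = 1001)
  bit 0 = 1: r = r^2 * 13 mod 23 = 1^2 * 13 = 1*13 = 13
  bit 1 = 0: r = r^2 mod 23 = 13^2 = 8
  bit 2 = 0: r = r^2 mod 23 = 8^2 = 18
  bit 3 = 1: r = r^2 * 13 mod 23 = 18^2 * 13 = 2*13 = 3
  -> s = B^a = 3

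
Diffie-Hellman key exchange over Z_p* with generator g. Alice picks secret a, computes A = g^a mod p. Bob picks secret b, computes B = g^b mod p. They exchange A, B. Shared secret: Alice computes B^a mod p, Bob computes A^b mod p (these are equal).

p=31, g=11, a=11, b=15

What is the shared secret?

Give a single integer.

A = 11^11 mod 31  (bits of 11 = 1011)
  bit 0 = 1: r = r^2 * 11 mod 31 = 1^2 * 11 = 1*11 = 11
  bit 1 = 0: r = r^2 mod 31 = 11^2 = 28
  bit 2 = 1: r = r^2 * 11 mod 31 = 28^2 * 11 = 9*11 = 6
  bit 3 = 1: r = r^2 * 11 mod 31 = 6^2 * 11 = 5*11 = 24
  -> A = 24
B = 11^15 mod 31  (bits of 15 = 1111)
  bit 0 = 1: r = r^2 * 11 mod 31 = 1^2 * 11 = 1*11 = 11
  bit 1 = 1: r = r^2 * 11 mod 31 = 11^2 * 11 = 28*11 = 29
  bit 2 = 1: r = r^2 * 11 mod 31 = 29^2 * 11 = 4*11 = 13
  bit 3 = 1: r = r^2 * 11 mod 31 = 13^2 * 11 = 14*11 = 30
  -> B = 30
s = B^a = 30^11 mod 31  (bits of 11 = 1011)
  bit 0 = 1: r = r^2 * 30 mod 31 = 1^2 * 30 = 1*30 = 30
  bit 1 = 0: r = r^2 mod 31 = 30^2 = 1
  bit 2 = 1: r = r^2 * 30 mod 31 = 1^2 * 30 = 1*30 = 30
  bit 3 = 1: r = r^2 * 30 mod 31 = 30^2 * 30 = 1*30 = 30
  -> s = B^a = 30

Answer: 30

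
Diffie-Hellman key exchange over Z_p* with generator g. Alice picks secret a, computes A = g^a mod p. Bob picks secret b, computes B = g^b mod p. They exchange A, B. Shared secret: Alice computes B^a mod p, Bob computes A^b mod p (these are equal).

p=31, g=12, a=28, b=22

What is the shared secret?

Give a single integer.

Answer: 19

Derivation:
A = 12^28 mod 31  (bits of 28 = 11100)
  bit 0 = 1: r = r^2 * 12 mod 31 = 1^2 * 12 = 1*12 = 12
  bit 1 = 1: r = r^2 * 12 mod 31 = 12^2 * 12 = 20*12 = 23
  bit 2 = 1: r = r^2 * 12 mod 31 = 23^2 * 12 = 2*12 = 24
  bit 3 = 0: r = r^2 mod 31 = 24^2 = 18
  bit 4 = 0: r = r^2 mod 31 = 18^2 = 14
  -> A = 14
B = 12^22 mod 31  (bits of 22 = 10110)
  bit 0 = 1: r = r^2 * 12 mod 31 = 1^2 * 12 = 1*12 = 12
  bit 1 = 0: r = r^2 mod 31 = 12^2 = 20
  bit 2 = 1: r = r^2 * 12 mod 31 = 20^2 * 12 = 28*12 = 26
  bit 3 = 1: r = r^2 * 12 mod 31 = 26^2 * 12 = 25*12 = 21
  bit 4 = 0: r = r^2 mod 31 = 21^2 = 7
  -> B = 7
s = B^a = 7^28 mod 31  (bits of 28 = 11100)
  bit 0 = 1: r = r^2 * 7 mod 31 = 1^2 * 7 = 1*7 = 7
  bit 1 = 1: r = r^2 * 7 mod 31 = 7^2 * 7 = 18*7 = 2
  bit 2 = 1: r = r^2 * 7 mod 31 = 2^2 * 7 = 4*7 = 28
  bit 3 = 0: r = r^2 mod 31 = 28^2 = 9
  bit 4 = 0: r = r^2 mod 31 = 9^2 = 19
  -> s = B^a = 19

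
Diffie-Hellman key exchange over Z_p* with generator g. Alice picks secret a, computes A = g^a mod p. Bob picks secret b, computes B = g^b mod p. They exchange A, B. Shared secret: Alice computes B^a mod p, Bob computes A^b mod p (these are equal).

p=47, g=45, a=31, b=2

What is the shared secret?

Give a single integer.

Answer: 18

Derivation:
A = 45^31 mod 47  (bits of 31 = 11111)
  bit 0 = 1: r = r^2 * 45 mod 47 = 1^2 * 45 = 1*45 = 45
  bit 1 = 1: r = r^2 * 45 mod 47 = 45^2 * 45 = 4*45 = 39
  bit 2 = 1: r = r^2 * 45 mod 47 = 39^2 * 45 = 17*45 = 13
  bit 3 = 1: r = r^2 * 45 mod 47 = 13^2 * 45 = 28*45 = 38
  bit 4 = 1: r = r^2 * 45 mod 47 = 38^2 * 45 = 34*45 = 26
  -> A = 26
B = 45^2 mod 47  (bits of 2 = 10)
  bit 0 = 1: r = r^2 * 45 mod 47 = 1^2 * 45 = 1*45 = 45
  bit 1 = 0: r = r^2 mod 47 = 45^2 = 4
  -> B = 4
s = B^a = 4^31 mod 47  (bits of 31 = 11111)
  bit 0 = 1: r = r^2 * 4 mod 47 = 1^2 * 4 = 1*4 = 4
  bit 1 = 1: r = r^2 * 4 mod 47 = 4^2 * 4 = 16*4 = 17
  bit 2 = 1: r = r^2 * 4 mod 47 = 17^2 * 4 = 7*4 = 28
  bit 3 = 1: r = r^2 * 4 mod 47 = 28^2 * 4 = 32*4 = 34
  bit 4 = 1: r = r^2 * 4 mod 47 = 34^2 * 4 = 28*4 = 18
  -> s = B^a = 18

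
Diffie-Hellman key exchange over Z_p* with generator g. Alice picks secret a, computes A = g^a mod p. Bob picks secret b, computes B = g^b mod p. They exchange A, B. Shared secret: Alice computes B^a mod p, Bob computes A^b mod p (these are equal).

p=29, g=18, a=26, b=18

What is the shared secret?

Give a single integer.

Answer: 20

Derivation:
A = 18^26 mod 29  (bits of 26 = 11010)
  bit 0 = 1: r = r^2 * 18 mod 29 = 1^2 * 18 = 1*18 = 18
  bit 1 = 1: r = r^2 * 18 mod 29 = 18^2 * 18 = 5*18 = 3
  bit 2 = 0: r = r^2 mod 29 = 3^2 = 9
  bit 3 = 1: r = r^2 * 18 mod 29 = 9^2 * 18 = 23*18 = 8
  bit 4 = 0: r = r^2 mod 29 = 8^2 = 6
  -> A = 6
B = 18^18 mod 29  (bits of 18 = 10010)
  bit 0 = 1: r = r^2 * 18 mod 29 = 1^2 * 18 = 1*18 = 18
  bit 1 = 0: r = r^2 mod 29 = 18^2 = 5
  bit 2 = 0: r = r^2 mod 29 = 5^2 = 25
  bit 3 = 1: r = r^2 * 18 mod 29 = 25^2 * 18 = 16*18 = 27
  bit 4 = 0: r = r^2 mod 29 = 27^2 = 4
  -> B = 4
s = B^a = 4^26 mod 29  (bits of 26 = 11010)
  bit 0 = 1: r = r^2 * 4 mod 29 = 1^2 * 4 = 1*4 = 4
  bit 1 = 1: r = r^2 * 4 mod 29 = 4^2 * 4 = 16*4 = 6
  bit 2 = 0: r = r^2 mod 29 = 6^2 = 7
  bit 3 = 1: r = r^2 * 4 mod 29 = 7^2 * 4 = 20*4 = 22
  bit 4 = 0: r = r^2 mod 29 = 22^2 = 20
  -> s = B^a = 20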